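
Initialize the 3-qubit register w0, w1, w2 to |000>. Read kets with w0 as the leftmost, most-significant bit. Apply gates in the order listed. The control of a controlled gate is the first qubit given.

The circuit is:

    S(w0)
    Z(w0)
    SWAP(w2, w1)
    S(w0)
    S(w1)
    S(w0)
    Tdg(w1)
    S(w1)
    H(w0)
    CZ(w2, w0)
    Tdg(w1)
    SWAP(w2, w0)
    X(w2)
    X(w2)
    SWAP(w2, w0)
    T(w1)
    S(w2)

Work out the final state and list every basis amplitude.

The resulting statevector has amplitude sqrt(2)/2 on |000>, sqrt(2)/2 on |100>, and 0 on every other basis state. Key observation: gates 11-16 undo each other exactly, leaving only the rest of the circuit to track.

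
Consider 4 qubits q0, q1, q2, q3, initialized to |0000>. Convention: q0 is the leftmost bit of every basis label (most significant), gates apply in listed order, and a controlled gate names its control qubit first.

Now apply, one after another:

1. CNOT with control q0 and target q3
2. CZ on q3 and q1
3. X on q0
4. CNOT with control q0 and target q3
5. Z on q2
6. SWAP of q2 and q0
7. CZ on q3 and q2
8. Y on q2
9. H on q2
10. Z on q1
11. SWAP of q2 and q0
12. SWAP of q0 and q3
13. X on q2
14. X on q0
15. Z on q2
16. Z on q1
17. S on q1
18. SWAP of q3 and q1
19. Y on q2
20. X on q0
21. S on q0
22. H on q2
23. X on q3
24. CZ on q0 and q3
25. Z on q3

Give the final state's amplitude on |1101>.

The final state's coefficient on |1101> equals -I/2.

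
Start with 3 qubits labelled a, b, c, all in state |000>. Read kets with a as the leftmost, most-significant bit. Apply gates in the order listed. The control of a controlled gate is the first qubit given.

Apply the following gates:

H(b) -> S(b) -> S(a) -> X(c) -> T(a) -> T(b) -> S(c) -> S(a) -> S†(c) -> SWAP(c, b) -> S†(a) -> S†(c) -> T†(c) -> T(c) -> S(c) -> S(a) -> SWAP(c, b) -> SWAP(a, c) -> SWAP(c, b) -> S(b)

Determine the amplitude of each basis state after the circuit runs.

The final amplitudes are sqrt(2)/2 on |100>, sqrt(2)*exp(3*I*pi/4)/2 on |101>, and 0 on every other basis state. Key observation: gates 10-17 undo each other exactly, leaving only the rest of the circuit to track.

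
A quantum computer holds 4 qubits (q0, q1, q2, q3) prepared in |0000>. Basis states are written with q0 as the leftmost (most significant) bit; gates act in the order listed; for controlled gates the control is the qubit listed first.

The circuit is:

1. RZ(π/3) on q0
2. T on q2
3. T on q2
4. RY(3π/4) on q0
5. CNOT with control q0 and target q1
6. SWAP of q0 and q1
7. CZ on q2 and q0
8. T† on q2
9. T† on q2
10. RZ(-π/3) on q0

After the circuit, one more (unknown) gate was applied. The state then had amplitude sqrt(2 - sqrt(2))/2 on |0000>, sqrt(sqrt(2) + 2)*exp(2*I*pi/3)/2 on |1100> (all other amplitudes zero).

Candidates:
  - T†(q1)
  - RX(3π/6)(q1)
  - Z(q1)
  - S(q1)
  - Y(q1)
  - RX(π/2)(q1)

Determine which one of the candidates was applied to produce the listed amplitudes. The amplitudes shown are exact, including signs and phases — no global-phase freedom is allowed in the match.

It was Z(q1) that produced the state shown.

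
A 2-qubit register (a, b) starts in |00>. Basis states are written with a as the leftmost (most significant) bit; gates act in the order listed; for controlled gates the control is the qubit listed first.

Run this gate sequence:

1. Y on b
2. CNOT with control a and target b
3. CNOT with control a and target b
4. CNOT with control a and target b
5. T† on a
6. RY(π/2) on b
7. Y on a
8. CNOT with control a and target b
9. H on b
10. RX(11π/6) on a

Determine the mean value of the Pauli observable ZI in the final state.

The observable ZI averages to -sqrt(3)/2. Key observation: gates 3-4 undo each other exactly, leaving only the rest of the circuit to track.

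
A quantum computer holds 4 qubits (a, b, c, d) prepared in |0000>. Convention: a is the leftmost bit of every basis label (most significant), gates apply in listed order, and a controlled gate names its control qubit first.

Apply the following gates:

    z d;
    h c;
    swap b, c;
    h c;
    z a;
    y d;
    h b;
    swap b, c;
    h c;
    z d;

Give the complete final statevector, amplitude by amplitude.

After the circuit, the state carries amplitude -I/2 on |0001>, -I/2 on |0011>, -I/2 on |0101>, -I/2 on |0111>, and 0 on every other basis state.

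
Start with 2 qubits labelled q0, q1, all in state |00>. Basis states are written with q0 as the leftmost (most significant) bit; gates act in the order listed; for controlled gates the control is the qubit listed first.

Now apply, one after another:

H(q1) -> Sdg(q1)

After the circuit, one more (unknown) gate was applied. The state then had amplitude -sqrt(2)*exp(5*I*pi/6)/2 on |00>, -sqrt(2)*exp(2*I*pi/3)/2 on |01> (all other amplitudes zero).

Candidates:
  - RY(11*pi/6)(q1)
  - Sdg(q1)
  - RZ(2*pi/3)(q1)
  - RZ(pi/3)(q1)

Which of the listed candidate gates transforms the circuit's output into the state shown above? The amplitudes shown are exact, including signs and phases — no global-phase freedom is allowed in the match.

It was RZ(pi/3)(q1) that produced the state shown.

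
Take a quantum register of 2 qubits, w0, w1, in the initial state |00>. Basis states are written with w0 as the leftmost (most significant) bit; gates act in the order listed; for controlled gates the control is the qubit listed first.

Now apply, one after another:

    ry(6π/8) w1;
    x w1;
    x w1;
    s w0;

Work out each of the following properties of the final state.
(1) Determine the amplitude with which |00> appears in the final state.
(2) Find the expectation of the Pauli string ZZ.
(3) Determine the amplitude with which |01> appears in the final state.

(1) |00> carries amplitude sqrt(2 - sqrt(2))/2 in the final state.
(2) The expectation value of ZZ is -sqrt(2)/2.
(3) |01> carries amplitude sqrt(sqrt(2) + 2)/2 in the final state.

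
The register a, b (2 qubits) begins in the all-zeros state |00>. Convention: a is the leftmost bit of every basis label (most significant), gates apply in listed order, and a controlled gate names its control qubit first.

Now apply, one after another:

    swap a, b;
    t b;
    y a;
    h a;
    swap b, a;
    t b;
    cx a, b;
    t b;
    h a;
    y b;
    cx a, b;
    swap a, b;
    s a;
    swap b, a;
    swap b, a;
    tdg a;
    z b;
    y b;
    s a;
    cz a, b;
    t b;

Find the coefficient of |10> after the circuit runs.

The amplitude on |10> is exp(3*I*pi/4)/2. Key observation: steps 14-15 multiply out to the identity, so the circuit reduces to the remaining gates.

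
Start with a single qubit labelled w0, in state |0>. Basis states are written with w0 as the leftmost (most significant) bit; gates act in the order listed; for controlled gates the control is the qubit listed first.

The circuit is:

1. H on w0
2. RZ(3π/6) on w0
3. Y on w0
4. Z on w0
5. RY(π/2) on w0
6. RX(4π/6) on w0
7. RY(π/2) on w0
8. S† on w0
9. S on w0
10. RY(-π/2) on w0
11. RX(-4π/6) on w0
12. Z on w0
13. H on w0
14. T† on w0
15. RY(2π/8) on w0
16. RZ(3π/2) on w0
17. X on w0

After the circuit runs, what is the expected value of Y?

The expectation value of Y is -1/2.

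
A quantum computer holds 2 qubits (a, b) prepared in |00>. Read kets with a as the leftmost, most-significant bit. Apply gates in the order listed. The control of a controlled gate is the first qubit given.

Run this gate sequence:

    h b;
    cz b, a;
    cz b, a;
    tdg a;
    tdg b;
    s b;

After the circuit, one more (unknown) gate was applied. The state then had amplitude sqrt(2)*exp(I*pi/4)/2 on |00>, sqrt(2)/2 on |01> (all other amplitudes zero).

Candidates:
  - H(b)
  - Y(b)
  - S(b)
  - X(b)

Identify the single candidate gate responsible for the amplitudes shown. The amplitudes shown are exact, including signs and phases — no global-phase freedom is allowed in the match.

The applied gate was X(b).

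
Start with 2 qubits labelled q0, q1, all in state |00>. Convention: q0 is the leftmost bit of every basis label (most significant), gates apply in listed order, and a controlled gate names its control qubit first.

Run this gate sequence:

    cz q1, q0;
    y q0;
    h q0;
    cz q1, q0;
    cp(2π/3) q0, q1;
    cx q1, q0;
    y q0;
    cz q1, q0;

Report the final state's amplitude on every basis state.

The resulting statevector has amplitude -sqrt(2)/2 on |00>, 0 on |01>, -sqrt(2)/2 on |10>, 0 on |11>.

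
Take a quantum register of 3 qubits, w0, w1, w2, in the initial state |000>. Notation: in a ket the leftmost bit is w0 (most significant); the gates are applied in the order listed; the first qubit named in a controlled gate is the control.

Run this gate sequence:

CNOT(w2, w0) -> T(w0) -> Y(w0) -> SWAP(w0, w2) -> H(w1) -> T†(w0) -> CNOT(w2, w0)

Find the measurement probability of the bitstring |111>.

A full measurement returns |111> with probability 1/2.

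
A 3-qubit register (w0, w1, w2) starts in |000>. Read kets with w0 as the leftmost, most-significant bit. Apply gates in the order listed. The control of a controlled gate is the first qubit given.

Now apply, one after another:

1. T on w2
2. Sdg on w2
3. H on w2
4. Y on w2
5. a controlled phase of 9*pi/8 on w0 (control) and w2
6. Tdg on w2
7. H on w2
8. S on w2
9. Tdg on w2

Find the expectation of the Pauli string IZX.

In the final state, IZX has expectation 1/2.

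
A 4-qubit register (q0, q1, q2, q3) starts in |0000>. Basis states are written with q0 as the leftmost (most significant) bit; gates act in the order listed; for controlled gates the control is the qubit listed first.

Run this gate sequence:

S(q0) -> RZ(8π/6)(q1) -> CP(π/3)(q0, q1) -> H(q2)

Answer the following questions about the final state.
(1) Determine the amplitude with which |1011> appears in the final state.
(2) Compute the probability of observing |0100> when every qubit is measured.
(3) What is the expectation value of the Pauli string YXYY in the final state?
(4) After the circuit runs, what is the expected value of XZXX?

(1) The amplitude on |1011> is 0.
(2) Outcome |0100> occurs with probability 0.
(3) In the final state, YXYY has expectation 0.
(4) The observable XZXX averages to 0.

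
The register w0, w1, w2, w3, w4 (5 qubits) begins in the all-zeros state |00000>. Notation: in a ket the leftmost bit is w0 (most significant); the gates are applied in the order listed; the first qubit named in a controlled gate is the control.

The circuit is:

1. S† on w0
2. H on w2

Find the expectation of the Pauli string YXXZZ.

The observable YXXZZ averages to 0.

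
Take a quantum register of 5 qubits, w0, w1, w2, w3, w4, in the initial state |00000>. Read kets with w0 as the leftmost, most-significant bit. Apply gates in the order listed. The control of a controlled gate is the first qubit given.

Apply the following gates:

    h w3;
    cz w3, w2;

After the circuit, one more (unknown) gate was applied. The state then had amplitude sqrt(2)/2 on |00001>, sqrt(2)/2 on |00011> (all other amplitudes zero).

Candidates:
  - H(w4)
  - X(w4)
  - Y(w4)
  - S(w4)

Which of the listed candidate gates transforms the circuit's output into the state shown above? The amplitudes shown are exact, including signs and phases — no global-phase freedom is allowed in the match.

It was X(w4) that produced the state shown.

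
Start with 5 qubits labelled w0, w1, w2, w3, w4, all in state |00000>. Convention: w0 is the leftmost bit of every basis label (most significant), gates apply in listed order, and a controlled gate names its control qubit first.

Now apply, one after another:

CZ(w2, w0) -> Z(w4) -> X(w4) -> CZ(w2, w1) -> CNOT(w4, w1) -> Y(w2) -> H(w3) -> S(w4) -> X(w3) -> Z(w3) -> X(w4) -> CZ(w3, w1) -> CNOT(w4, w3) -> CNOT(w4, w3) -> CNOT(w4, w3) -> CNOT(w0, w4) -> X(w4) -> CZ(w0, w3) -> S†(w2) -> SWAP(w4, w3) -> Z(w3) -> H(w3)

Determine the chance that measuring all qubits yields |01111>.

The probability of measuring |01111> is 1/4. Key observation: steps 13-14 multiply out to the identity, so the circuit reduces to the remaining gates.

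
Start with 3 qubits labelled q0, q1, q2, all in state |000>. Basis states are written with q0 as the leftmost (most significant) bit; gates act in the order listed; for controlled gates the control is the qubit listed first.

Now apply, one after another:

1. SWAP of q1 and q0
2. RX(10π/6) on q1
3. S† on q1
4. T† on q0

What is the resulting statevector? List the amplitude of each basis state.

After the circuit, the state carries amplitude -sqrt(3)/2 on |000>, -1/2 on |010>, and 0 on every other basis state.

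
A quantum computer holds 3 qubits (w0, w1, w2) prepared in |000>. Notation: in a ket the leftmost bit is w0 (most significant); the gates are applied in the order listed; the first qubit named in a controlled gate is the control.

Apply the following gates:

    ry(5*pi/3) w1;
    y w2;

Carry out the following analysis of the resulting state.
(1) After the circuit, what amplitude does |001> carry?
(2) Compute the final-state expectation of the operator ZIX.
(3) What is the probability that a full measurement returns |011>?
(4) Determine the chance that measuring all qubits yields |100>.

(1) The final state's coefficient on |001> equals -sqrt(3)*I/2.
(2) The expectation value of ZIX is 0.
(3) The probability of measuring |011> is 1/4.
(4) Outcome |100> occurs with probability 0.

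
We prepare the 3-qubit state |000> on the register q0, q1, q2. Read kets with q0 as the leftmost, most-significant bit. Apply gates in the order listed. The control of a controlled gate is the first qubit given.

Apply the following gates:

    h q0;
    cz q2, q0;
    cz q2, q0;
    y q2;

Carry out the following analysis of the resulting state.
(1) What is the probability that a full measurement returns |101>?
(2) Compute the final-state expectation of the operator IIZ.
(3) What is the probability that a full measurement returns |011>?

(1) The probability of measuring |101> is 1/2.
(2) In the final state, IIZ has expectation -1.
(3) Outcome |011> occurs with probability 0.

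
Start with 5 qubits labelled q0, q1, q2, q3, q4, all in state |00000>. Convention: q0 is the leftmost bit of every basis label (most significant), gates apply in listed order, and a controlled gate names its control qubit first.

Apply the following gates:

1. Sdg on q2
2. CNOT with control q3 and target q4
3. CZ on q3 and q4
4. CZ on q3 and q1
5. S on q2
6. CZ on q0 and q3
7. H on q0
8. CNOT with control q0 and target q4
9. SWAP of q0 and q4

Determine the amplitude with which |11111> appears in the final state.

|11111> carries amplitude 0 in the final state.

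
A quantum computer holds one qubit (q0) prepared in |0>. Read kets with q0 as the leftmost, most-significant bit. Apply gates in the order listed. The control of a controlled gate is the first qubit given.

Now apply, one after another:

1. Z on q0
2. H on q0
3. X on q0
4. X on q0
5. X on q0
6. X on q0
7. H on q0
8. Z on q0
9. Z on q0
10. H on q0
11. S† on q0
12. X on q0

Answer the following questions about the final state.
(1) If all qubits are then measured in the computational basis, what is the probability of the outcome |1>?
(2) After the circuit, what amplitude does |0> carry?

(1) Outcome |1> occurs with probability 1/2. Key observation: gates 1-8 undo each other exactly, leaving only the rest of the circuit to track.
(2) The amplitude on |0> is -sqrt(2)*I/2.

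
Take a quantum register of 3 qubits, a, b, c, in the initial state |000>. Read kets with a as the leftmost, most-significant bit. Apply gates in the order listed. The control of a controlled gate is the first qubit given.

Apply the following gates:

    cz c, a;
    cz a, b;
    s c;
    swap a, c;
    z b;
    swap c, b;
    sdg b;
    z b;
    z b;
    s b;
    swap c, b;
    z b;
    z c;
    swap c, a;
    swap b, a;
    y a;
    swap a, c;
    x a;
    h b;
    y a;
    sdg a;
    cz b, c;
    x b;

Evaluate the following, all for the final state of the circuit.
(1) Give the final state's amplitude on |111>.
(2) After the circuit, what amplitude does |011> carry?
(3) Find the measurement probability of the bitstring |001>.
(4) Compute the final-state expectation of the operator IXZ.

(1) The final state's coefficient on |111> equals 0. Key observation: gates 5-12 undo each other exactly, leaving only the rest of the circuit to track.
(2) The amplitude on |011> is sqrt(2)/2.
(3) Outcome |001> occurs with probability 1/2.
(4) In the final state, IXZ has expectation 1.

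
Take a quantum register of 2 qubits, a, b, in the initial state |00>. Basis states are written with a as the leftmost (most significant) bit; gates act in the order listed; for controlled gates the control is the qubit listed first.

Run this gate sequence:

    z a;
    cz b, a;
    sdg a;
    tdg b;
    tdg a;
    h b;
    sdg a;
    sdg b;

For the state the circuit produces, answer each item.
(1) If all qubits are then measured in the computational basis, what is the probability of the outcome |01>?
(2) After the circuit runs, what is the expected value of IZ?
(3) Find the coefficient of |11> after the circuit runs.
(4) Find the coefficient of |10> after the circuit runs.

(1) A full measurement returns |01> with probability 1/2.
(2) The observable IZ averages to 0.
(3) The final state's coefficient on |11> equals 0.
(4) The amplitude on |10> is 0.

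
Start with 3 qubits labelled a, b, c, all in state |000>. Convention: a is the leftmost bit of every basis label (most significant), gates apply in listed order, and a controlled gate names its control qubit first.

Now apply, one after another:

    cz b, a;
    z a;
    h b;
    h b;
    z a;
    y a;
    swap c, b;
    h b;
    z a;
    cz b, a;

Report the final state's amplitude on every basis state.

The final amplitudes are -sqrt(2)*I/2 on |100>, sqrt(2)*I/2 on |110>, and 0 on every other basis state.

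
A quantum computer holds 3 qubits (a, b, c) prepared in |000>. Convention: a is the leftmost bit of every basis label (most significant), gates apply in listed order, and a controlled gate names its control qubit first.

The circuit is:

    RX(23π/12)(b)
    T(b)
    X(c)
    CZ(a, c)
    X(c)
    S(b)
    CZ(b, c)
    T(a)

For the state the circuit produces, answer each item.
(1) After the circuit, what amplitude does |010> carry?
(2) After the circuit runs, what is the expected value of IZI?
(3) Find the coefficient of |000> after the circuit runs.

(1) The final state's coefficient on |010> equals (-sqrt(6 - 3*sqrt(2))/4 + sqrt(sqrt(2) + 2)/4)*exp(I*pi/4).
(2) The expectation value of IZI is sqrt(2)/4 + sqrt(6)/4.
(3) The final state's coefficient on |000> equals -sqrt(3*sqrt(2) + 6)/4 - sqrt(2 - sqrt(2))/4.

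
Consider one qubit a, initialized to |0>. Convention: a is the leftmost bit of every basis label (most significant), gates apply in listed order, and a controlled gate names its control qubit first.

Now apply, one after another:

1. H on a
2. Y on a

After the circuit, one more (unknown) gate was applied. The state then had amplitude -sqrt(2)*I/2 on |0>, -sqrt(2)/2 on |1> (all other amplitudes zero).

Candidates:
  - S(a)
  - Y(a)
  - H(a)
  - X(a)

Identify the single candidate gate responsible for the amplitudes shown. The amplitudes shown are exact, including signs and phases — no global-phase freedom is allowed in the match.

The unique candidate consistent with the amplitudes is S(a).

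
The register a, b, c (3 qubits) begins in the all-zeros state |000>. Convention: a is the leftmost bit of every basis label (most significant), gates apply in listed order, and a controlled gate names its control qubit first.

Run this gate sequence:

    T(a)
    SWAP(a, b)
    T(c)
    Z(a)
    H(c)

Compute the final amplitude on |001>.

The amplitude on |001> is sqrt(2)/2.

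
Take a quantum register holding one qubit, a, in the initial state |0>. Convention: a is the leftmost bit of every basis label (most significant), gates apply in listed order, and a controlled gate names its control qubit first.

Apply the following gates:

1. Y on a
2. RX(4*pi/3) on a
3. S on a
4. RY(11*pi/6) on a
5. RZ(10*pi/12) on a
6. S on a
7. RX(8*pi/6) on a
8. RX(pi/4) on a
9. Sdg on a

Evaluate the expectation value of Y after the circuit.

The expectation value of Y is 1/4.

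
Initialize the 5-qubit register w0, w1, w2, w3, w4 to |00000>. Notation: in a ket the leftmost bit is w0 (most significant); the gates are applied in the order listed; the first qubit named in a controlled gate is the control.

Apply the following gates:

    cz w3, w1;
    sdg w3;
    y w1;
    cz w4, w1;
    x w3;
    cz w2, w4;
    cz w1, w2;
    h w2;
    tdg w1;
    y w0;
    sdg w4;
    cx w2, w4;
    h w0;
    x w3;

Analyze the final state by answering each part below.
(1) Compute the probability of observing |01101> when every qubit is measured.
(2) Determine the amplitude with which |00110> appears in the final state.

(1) The probability of measuring |01101> is 1/4.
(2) |00110> carries amplitude 0 in the final state.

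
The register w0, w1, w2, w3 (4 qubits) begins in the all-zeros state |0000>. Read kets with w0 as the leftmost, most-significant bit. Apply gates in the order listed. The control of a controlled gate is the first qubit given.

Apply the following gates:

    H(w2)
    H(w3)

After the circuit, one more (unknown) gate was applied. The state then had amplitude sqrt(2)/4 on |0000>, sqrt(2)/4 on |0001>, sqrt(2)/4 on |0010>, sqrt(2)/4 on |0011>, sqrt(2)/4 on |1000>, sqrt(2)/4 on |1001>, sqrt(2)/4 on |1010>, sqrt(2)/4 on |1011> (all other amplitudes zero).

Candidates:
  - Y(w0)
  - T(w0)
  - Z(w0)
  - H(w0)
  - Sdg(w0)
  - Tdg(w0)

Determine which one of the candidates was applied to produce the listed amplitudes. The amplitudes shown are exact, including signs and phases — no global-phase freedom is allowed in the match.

The applied gate was H(w0).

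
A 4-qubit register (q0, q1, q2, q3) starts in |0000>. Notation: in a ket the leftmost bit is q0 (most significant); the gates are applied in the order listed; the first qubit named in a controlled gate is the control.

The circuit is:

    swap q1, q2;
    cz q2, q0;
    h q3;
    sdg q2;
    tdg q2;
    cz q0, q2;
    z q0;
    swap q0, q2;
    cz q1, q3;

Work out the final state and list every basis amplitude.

The resulting statevector has amplitude sqrt(2)/2 on |0000>, sqrt(2)/2 on |0001>, and 0 on every other basis state.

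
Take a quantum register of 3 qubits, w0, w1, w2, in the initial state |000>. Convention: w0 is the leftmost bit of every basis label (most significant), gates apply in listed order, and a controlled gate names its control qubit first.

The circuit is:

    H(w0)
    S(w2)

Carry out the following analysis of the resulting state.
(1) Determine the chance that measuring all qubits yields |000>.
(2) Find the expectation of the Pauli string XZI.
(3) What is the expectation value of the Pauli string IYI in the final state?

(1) A full measurement returns |000> with probability 1/2.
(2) The observable XZI averages to 1.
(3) The expectation value of IYI is 0.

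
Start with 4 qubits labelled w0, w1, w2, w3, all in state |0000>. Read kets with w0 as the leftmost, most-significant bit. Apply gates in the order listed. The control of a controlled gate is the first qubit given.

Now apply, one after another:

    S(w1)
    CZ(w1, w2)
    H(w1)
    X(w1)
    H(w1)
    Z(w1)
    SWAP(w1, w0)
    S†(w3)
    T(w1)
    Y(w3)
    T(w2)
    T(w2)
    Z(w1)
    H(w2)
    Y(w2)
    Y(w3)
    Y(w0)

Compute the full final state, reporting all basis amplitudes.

The final amplitudes are sqrt(2)/2 on |1000>, -sqrt(2)/2 on |1010>, and 0 on every other basis state. Key observation: the block from step 3 through step 6 cancels to the identity and can be dropped.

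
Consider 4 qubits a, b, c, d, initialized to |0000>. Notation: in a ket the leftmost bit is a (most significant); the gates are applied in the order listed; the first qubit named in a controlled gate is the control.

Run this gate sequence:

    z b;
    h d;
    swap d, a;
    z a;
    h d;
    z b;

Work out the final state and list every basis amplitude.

The final amplitudes are 1/2 on |0000>, 1/2 on |0001>, -1/2 on |1000>, -1/2 on |1001>, and 0 on every other basis state.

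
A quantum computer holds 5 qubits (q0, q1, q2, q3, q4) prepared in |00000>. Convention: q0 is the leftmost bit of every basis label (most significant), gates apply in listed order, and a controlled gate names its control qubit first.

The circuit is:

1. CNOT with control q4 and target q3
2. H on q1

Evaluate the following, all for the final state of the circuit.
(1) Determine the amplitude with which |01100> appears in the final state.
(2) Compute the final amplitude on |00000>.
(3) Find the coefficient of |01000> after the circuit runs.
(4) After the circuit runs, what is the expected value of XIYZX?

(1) |01100> carries amplitude 0 in the final state.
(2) |00000> carries amplitude sqrt(2)/2 in the final state.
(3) |01000> carries amplitude sqrt(2)/2 in the final state.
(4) The expectation value of XIYZX is 0.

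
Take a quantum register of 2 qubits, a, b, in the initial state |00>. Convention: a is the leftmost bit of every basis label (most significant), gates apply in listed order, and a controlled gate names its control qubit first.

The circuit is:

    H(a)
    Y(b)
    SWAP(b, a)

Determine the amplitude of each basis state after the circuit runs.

After the circuit, the state carries amplitude 0 on |00>, 0 on |01>, sqrt(2)*I/2 on |10>, sqrt(2)*I/2 on |11>.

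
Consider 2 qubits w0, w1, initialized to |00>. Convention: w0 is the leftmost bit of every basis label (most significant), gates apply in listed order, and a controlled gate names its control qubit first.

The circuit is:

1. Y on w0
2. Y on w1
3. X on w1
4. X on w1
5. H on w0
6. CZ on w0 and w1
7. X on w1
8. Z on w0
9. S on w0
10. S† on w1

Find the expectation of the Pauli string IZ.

In the final state, IZ has expectation 1.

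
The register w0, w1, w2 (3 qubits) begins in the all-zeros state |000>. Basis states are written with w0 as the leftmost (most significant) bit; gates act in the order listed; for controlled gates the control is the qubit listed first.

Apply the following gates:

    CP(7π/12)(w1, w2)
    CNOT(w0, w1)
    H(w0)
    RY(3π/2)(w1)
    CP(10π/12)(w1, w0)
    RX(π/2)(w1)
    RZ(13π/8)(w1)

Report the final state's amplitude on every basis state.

The final amplitudes are sqrt(2)*(1 + I)*exp(3*I*pi/16)/4 on |000>, 0 on |001>, sqrt(2)*(-1 + I)*exp(5*I*pi/16)/4 on |010>, 0 on |011>, sqrt(2)*(-exp(25*I*pi/48) + exp(3*I*pi/16))/4 on |100>, 0 on |101>, sqrt(2)*(-1 + exp(2*I*pi/3))*exp(31*I*pi/48)/4 on |110>, 0 on |111>.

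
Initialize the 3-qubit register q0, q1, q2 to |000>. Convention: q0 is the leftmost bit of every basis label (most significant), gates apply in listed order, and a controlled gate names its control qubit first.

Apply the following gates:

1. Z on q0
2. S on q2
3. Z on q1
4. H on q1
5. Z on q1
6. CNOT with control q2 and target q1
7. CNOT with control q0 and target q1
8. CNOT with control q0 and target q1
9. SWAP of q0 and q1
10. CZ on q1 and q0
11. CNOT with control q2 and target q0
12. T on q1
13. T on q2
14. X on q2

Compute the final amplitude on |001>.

The final state's coefficient on |001> equals sqrt(2)/2.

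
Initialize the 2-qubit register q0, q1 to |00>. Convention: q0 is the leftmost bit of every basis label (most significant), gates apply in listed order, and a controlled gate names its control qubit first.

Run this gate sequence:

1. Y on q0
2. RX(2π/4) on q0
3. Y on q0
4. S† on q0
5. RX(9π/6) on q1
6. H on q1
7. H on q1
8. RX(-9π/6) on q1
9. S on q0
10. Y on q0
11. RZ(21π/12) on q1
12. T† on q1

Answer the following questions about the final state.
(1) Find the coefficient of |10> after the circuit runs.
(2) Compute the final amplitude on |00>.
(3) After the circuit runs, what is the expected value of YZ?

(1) The amplitude on |10> is -sqrt(2)*exp(5*I*pi/8)/2. Key observation: the block from step 3 through step 10 cancels to the identity and can be dropped.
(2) |00> carries amplitude -sqrt(2)*exp(I*pi/8)/2 in the final state.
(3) In the final state, YZ has expectation 1.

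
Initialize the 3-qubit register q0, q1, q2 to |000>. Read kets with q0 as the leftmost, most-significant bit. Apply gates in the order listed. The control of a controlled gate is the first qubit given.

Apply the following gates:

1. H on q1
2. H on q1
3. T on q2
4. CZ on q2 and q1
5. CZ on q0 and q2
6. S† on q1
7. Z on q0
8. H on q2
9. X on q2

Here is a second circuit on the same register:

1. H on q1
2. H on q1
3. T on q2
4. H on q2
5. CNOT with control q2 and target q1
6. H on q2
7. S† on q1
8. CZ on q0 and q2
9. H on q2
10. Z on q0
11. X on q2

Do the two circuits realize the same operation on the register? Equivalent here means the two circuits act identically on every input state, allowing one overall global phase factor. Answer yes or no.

No: there is an input state on which the two circuits produce genuinely different outputs (not merely differing by a phase).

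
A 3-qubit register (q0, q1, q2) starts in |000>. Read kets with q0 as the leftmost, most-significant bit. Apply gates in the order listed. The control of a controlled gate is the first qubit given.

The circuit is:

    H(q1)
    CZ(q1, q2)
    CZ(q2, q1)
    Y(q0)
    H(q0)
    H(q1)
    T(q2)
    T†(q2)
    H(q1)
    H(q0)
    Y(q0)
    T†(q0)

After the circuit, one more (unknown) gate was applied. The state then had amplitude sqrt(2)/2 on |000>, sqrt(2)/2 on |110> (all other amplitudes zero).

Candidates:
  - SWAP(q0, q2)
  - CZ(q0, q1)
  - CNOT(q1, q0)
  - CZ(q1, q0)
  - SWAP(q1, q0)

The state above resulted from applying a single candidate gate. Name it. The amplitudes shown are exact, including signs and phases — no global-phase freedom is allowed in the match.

It was CNOT(q1, q0) that produced the state shown. Key observation: steps 4-11 multiply out to the identity, so the circuit reduces to the remaining gates.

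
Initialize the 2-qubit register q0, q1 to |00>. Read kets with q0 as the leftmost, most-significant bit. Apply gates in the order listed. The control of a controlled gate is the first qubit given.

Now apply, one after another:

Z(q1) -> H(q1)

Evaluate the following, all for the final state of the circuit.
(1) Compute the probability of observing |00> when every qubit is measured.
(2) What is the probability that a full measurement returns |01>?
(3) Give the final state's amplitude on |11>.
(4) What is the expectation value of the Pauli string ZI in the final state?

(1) A full measurement returns |00> with probability 1/2.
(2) A full measurement returns |01> with probability 1/2.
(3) The final state's coefficient on |11> equals 0.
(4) The expectation value of ZI is 1.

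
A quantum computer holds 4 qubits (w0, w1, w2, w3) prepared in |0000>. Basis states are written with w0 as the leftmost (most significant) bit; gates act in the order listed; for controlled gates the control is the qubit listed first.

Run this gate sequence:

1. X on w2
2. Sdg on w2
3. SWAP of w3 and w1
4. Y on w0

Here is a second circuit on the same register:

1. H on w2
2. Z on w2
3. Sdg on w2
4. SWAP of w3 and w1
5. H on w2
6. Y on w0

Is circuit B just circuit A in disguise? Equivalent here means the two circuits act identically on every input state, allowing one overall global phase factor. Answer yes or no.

No: there is an input state on which the two circuits produce genuinely different outputs (not merely differing by a phase).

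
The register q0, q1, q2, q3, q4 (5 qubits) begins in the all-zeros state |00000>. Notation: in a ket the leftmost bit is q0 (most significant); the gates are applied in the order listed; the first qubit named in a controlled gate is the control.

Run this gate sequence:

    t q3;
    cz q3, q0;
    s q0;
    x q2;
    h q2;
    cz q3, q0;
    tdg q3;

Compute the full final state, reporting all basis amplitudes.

The final amplitudes are sqrt(2)/2 on |00000>, -sqrt(2)/2 on |00100>, and 0 on every other basis state.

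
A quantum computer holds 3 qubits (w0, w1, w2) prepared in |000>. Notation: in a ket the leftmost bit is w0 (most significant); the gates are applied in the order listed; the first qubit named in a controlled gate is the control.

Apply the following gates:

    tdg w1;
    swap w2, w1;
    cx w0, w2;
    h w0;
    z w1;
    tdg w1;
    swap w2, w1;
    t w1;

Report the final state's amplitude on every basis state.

The resulting statevector has amplitude sqrt(2)/2 on |000>, sqrt(2)/2 on |100>, and 0 on every other basis state.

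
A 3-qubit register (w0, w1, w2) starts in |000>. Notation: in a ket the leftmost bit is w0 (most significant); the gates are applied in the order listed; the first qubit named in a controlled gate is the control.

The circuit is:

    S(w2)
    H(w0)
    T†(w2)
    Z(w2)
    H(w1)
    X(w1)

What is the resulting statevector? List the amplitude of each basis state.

After the circuit, the state carries amplitude 1/2 on |000>, 0 on |001>, 1/2 on |010>, 0 on |011>, 1/2 on |100>, 0 on |101>, 1/2 on |110>, 0 on |111>.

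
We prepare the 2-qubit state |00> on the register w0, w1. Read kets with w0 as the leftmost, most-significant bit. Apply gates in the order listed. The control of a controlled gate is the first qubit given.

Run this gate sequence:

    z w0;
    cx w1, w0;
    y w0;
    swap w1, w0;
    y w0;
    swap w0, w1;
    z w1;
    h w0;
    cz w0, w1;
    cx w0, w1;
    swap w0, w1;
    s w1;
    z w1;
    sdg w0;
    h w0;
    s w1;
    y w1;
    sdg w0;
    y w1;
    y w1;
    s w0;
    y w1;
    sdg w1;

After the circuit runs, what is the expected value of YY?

In the final state, YY has expectation -1.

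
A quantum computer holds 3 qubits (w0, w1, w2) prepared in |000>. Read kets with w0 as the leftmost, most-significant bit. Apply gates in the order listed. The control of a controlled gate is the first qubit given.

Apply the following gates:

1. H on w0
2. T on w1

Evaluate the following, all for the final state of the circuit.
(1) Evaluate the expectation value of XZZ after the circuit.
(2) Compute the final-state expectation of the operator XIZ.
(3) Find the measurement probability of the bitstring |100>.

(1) The observable XZZ averages to 1.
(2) The expectation value of XIZ is 1.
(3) Outcome |100> occurs with probability 1/2.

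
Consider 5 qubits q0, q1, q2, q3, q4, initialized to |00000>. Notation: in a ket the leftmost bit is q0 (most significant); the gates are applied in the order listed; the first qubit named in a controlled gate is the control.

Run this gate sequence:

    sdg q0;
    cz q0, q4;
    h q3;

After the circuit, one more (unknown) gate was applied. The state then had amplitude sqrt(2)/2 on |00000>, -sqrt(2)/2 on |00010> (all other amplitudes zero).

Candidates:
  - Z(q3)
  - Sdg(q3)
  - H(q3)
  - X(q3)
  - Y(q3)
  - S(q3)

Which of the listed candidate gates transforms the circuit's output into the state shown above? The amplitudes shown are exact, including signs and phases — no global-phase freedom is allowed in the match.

The unique candidate consistent with the amplitudes is Z(q3).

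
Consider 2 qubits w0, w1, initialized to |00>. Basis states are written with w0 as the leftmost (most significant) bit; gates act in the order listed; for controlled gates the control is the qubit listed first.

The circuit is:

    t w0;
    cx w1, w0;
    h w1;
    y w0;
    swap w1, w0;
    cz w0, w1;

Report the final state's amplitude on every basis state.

The final amplitudes are 0 on |00>, sqrt(2)*I/2 on |01>, 0 on |10>, -sqrt(2)*I/2 on |11>.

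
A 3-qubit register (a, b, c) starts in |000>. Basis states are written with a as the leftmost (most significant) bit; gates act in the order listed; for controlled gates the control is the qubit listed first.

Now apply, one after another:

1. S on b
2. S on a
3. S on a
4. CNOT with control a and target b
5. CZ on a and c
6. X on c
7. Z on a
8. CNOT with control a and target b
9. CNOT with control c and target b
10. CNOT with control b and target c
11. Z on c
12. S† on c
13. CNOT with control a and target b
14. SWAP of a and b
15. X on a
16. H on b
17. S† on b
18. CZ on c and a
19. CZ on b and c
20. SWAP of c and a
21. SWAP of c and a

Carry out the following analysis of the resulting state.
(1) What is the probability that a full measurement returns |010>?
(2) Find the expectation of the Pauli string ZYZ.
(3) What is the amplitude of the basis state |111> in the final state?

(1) Outcome |010> occurs with probability 1/2. Key observation: gates 20-21 undo each other exactly, leaving only the rest of the circuit to track.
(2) The observable ZYZ averages to -1.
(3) |111> carries amplitude 0 in the final state.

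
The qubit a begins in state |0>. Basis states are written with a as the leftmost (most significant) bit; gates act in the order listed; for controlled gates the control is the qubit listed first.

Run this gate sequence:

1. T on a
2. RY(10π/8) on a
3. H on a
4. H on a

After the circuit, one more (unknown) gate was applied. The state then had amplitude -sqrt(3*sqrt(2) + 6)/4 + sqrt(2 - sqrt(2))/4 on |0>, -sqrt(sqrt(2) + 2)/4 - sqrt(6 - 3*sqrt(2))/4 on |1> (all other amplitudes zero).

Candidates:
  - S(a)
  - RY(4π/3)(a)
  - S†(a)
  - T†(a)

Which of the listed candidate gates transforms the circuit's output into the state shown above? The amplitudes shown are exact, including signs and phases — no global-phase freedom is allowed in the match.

It was RY(4π/3)(a) that produced the state shown. Key observation: gates 3-4 undo each other exactly, leaving only the rest of the circuit to track.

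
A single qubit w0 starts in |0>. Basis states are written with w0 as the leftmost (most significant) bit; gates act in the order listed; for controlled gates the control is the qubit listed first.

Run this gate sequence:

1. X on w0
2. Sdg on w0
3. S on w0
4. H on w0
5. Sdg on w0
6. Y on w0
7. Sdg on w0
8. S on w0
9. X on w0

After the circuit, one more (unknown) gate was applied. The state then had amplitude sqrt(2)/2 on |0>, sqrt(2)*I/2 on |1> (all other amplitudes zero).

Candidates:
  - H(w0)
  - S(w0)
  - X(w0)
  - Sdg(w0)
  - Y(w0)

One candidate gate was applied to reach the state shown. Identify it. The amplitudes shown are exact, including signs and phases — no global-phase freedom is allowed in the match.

It was X(w0) that produced the state shown.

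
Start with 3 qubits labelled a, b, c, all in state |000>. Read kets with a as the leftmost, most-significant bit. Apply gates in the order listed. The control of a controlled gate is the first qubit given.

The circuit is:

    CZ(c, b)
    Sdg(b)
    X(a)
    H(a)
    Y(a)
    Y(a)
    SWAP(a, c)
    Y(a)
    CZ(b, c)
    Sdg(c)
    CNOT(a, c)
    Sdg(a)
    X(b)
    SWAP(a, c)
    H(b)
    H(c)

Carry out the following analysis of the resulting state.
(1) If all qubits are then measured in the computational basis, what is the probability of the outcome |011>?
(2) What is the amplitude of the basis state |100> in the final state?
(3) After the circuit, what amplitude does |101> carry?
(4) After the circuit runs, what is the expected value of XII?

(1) The probability of measuring |011> is 1/8.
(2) The amplitude on |100> is sqrt(2)/4.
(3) The amplitude on |101> is -sqrt(2)/4.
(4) The observable XII averages to 0.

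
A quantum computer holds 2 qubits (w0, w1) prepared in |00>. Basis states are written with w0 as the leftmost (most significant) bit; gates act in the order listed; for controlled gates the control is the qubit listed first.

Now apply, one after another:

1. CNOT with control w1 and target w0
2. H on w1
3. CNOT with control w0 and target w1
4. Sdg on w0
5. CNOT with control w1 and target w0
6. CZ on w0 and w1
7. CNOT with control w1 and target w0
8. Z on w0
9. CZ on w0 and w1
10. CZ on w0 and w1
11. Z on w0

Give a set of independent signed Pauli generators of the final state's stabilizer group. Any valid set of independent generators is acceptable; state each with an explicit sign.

One valid set of independent stabilizer generators is -IX, +ZI (any independent generating set of the same group is equally correct). Key observation: the block from step 8 through step 11 cancels to the identity and can be dropped.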